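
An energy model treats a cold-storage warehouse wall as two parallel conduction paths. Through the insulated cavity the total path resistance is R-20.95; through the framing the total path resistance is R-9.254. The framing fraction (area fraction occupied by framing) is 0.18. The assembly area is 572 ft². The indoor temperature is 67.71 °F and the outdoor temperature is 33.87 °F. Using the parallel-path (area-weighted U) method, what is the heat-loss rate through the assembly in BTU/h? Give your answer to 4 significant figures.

U_eff = 0.82/20.95 + 0.18/9.254 = 0.039141 + 0.019451 = 0.058592
R_eff = 1/U_eff = 17.067 ft²·°F·h/BTU
Q = 572 × (67.71 − 33.87) / 17.067 = 1134.1 BTU/h

1134 BTU/h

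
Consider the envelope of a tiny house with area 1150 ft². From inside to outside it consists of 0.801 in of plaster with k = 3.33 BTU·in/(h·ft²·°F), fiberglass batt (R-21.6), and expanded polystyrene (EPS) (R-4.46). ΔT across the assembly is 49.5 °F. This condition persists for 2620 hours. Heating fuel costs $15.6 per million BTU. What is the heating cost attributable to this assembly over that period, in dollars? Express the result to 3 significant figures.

88.5 dollars

0.801/3.33 = 0.2405
R_total = 0.2405 + 21.6 + 4.46 = 26.3 ft²·°F·h/BTU
Q = 1150 × 49.5 / 26.3 = 2164 BTU/h
E = 2164 × 2620 = 5671000 BTU
Cost = 5671000/10⁶ × 15.6 = $88.46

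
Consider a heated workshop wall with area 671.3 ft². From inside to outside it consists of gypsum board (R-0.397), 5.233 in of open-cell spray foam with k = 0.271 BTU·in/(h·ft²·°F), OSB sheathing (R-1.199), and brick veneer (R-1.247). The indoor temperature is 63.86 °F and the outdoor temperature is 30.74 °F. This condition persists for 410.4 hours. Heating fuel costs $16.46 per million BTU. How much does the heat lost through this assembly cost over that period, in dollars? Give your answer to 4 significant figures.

6.780 dollars

5.233/0.271 = 19.31
R_total = 0.397 + 19.31 + 1.199 + 1.247 = 22.153 ft²·°F·h/BTU
Q = 671.3 × (63.86 − 30.74) / 22.153 = 1003.6 BTU/h
E = 1003.6 × 410.4 = 411890 BTU
Cost = 411890/10⁶ × 16.46 = $6.7797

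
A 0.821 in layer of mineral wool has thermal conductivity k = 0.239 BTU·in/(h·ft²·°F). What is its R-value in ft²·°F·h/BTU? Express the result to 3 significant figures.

R = L/k = 0.821/0.239 = 3.435 ft²·°F·h/BTU

3.44 ft²·°F·h/BTU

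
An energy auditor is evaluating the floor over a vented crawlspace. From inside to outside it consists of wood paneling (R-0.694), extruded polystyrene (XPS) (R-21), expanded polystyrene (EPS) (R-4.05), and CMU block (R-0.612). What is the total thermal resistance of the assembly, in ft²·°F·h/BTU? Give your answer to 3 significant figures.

26.4 ft²·°F·h/BTU

R_total = 0.694 + 21 + 4.05 + 0.612 = 26.36 ft²·°F·h/BTU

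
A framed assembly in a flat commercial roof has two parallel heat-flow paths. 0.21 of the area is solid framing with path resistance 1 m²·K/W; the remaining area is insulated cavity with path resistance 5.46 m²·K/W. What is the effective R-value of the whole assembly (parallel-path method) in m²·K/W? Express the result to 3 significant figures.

2.82 m²·K/W

U_eff = 0.79/5.46 + 0.21/1 = 0.1447 + 0.21 = 0.3547
R_eff = 1/U_eff = 2.819 m²·K/W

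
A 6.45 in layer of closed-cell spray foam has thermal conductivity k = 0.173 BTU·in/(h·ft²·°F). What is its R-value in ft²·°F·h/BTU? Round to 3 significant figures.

37.3 ft²·°F·h/BTU

R = L/k = 6.45/0.173 = 37.28 ft²·°F·h/BTU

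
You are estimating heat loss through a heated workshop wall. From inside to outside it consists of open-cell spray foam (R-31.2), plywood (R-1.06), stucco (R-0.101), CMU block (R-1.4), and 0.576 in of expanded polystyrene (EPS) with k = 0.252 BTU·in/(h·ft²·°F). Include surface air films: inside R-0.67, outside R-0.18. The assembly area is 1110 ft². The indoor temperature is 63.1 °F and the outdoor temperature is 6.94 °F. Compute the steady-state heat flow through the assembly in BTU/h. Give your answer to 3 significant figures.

0.576/0.252 = 2.286
R_total = 0.67 + 31.2 + 1.06 + 0.101 + 1.4 + 2.286 + 0.18 = 36.9 ft²·°F·h/BTU
Q = A·ΔT/R = 1110 × (63.1 − 6.94) / 36.9 = 1690 BTU/h

1690 BTU/h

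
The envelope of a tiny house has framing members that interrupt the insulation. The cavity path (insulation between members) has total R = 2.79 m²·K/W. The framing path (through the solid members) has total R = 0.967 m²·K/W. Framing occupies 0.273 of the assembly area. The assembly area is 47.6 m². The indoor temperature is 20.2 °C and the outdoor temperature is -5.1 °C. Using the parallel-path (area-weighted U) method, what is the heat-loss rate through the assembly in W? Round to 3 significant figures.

654 W

U_eff = 0.727/2.79 + 0.273/0.967 = 0.2606 + 0.2823 = 0.5429
R_eff = 1/U_eff = 1.842 m²·K/W
Q = 47.6 × (20.2 − (-5.1)) / 1.842 = 653.8 W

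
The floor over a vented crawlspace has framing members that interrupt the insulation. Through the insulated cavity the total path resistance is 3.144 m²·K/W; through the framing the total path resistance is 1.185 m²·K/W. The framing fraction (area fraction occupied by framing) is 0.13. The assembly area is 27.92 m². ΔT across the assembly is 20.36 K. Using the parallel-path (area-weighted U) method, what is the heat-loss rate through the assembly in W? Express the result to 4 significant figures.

219.7 W

U_eff = 0.87/3.144 + 0.13/1.185 = 0.27672 + 0.1097 = 0.38642
R_eff = 1/U_eff = 2.5878 m²·K/W
Q = 27.92 × 20.36 / 2.5878 = 219.66 W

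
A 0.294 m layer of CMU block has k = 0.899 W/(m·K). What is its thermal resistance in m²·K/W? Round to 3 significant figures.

0.327 m²·K/W

R = L/k = 0.294/0.899 = 0.327 m²·K/W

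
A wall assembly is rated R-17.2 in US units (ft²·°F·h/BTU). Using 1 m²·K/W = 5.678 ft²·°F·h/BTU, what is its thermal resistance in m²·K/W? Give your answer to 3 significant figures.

3.03 m²·K/W

R_SI = 17.2/5.678 = 3.029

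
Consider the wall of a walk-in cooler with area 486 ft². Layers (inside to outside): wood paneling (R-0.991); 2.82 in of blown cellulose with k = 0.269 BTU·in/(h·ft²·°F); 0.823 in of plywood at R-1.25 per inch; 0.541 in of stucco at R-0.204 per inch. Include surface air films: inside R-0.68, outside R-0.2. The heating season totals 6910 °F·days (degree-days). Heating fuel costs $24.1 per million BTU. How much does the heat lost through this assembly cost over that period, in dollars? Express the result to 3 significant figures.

144 dollars

2.82/0.269 = 10.48
0.823 × 1.25 = 1.029
0.541 × 0.204 = 0.1104
R_total = 0.68 + 0.991 + 10.48 + 1.029 + 0.1104 + 0.2 = 13.49 ft²·°F·h/BTU
E = A × HDD × 24 / R = 486 × 6910 × 24 / 13.49 = 5973000 BTU
Cost = 5973000/10⁶ × 24.1 = $144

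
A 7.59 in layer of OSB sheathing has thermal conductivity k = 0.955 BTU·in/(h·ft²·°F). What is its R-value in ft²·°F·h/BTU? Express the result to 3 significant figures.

R = L/k = 7.59/0.955 = 7.948 ft²·°F·h/BTU

7.95 ft²·°F·h/BTU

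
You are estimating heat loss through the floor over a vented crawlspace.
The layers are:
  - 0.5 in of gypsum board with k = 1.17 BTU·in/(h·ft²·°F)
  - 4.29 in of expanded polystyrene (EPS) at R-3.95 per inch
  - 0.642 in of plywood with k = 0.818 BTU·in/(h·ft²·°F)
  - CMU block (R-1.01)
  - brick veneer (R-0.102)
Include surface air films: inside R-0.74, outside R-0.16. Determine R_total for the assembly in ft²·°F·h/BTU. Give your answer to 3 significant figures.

20.2 ft²·°F·h/BTU

0.5/1.17 = 0.4274
4.29 × 3.95 = 16.95
0.642/0.818 = 0.7848
R_total = 0.74 + 0.4274 + 16.95 + 0.7848 + 1.01 + 0.102 + 0.16 = 20.17 ft²·°F·h/BTU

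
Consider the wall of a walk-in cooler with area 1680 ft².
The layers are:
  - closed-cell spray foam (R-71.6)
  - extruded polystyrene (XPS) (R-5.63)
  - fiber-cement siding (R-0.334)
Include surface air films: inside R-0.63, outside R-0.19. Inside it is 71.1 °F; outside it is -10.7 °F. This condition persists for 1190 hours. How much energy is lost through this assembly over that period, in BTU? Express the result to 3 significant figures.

R_total = 0.63 + 71.6 + 5.63 + 0.334 + 0.19 = 78.38 ft²·°F·h/BTU
Q = 1680 × (71.1 − (-10.7)) / 78.38 = 1753 BTU/h
E = 1753 × 1190 = 2086000 BTU

2090000 BTU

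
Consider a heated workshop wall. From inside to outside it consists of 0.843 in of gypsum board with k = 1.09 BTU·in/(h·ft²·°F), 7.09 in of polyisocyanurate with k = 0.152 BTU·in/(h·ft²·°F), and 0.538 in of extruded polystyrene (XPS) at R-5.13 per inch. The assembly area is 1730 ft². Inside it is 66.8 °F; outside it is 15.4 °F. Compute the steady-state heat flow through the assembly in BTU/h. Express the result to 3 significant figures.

0.843/1.09 = 0.7734
7.09/0.152 = 46.64
0.538 × 5.13 = 2.76
R_total = 0.7734 + 46.64 + 2.76 = 50.18 ft²·°F·h/BTU
Q = A·ΔT/R = 1730 × (66.8 − 15.4) / 50.18 = 1772 BTU/h

1770 BTU/h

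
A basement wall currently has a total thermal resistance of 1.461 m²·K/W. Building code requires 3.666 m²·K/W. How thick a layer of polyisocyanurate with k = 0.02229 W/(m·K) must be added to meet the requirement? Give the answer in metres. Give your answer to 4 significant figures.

ΔR = 3.666 − 1.461 = 2.205 m²·K/W
L = ΔR × k = 2.205 × 0.02229 = 0.049149 m

0.04915 m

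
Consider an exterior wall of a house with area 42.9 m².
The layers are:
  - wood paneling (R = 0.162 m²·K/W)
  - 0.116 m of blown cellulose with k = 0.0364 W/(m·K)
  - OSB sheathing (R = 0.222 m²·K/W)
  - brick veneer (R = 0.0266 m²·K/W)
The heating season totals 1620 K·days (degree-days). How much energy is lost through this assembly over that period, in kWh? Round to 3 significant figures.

0.116/0.0364 = 3.187
R_total = 0.162 + 3.187 + 0.222 + 0.0266 = 3.597 m²·K/W
E = A × HDD × 24 / R / 1000 = 42.9 × 1620 × 24 / 3.597 / 1000 = 463.7 kWh

464 kWh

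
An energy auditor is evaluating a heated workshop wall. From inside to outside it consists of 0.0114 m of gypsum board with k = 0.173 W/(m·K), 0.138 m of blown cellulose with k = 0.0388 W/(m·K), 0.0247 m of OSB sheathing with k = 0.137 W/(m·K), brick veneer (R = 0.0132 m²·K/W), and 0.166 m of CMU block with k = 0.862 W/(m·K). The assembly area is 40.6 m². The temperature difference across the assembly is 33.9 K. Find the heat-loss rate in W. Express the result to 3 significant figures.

343 W

0.0114/0.173 = 0.0659
0.138/0.0388 = 3.557
0.0247/0.137 = 0.1803
0.166/0.862 = 0.1926
R_total = 0.0659 + 3.557 + 0.1803 + 0.0132 + 0.1926 = 4.009 m²·K/W
Q = A·ΔT/R = 40.6 × 33.9 / 4.009 = 343.3 W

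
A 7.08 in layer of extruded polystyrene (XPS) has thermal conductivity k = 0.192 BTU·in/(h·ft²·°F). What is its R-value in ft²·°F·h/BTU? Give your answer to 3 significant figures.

36.9 ft²·°F·h/BTU

R = L/k = 7.08/0.192 = 36.88 ft²·°F·h/BTU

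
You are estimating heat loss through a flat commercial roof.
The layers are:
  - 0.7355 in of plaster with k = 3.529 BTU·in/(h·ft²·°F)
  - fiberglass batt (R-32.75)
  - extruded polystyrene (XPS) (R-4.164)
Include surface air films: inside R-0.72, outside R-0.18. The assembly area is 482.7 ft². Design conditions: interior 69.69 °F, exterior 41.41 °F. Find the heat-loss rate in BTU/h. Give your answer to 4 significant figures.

0.7355/3.529 = 0.20842
R_total = 0.72 + 0.20842 + 32.75 + 4.164 + 0.18 = 38.022 ft²·°F·h/BTU
Q = A·ΔT/R = 482.7 × (69.69 − 41.41) / 38.022 = 359.02 BTU/h

359.0 BTU/h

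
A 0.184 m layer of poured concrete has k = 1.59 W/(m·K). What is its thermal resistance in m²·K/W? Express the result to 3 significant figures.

0.116 m²·K/W

R = L/k = 0.184/1.59 = 0.1157 m²·K/W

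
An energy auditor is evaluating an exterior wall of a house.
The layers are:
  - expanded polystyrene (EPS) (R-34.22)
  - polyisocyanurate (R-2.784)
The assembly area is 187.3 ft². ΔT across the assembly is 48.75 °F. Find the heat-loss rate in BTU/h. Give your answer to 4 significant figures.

246.8 BTU/h

R_total = 34.22 + 2.784 = 37.004 ft²·°F·h/BTU
Q = A·ΔT/R = 187.3 × 48.75 / 37.004 = 246.75 BTU/h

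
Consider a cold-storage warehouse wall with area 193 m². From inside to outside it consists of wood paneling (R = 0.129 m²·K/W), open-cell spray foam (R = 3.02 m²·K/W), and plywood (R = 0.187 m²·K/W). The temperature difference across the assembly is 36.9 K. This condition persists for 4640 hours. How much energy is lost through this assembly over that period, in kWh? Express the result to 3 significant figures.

R_total = 0.129 + 3.02 + 0.187 = 3.336 m²·K/W
Q = 193 × 36.9 / 3.336 = 2135 W
E = 2135 W × 4640 h / 1000 = 9905 kWh

9910 kWh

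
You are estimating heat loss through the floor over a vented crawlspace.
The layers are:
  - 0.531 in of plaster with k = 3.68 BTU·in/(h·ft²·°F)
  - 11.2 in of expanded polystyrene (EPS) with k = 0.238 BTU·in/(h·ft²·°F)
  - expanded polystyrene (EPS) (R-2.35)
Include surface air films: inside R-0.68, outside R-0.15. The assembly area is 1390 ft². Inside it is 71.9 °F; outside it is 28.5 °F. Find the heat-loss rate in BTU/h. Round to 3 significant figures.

1200 BTU/h

0.531/3.68 = 0.1443
11.2/0.238 = 47.06
R_total = 0.68 + 0.1443 + 47.06 + 2.35 + 0.15 = 50.38 ft²·°F·h/BTU
Q = A·ΔT/R = 1390 × (71.9 − 28.5) / 50.38 = 1197 BTU/h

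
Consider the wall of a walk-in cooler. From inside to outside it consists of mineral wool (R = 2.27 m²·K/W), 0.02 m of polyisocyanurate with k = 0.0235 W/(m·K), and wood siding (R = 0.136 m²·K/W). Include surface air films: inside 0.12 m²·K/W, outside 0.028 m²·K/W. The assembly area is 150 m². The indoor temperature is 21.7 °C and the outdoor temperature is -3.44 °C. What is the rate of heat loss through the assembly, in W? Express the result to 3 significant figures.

1110 W

0.02/0.0235 = 0.8511
R_total = 0.12 + 2.27 + 0.8511 + 0.136 + 0.028 = 3.405 m²·K/W
Q = A·ΔT/R = 150 × (21.7 − (-3.44)) / 3.405 = 1107 W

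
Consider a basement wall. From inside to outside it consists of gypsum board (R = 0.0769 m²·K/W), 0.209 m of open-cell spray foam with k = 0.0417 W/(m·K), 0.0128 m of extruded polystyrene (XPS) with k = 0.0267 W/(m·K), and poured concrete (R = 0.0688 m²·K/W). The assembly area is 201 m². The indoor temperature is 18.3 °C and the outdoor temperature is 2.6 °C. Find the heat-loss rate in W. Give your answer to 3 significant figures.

0.209/0.0417 = 5.012
0.0128/0.0267 = 0.4794
R_total = 0.0769 + 5.012 + 0.4794 + 0.0688 = 5.637 m²·K/W
Q = A·ΔT/R = 201 × (18.3 − 2.6) / 5.637 = 559.8 W

560 W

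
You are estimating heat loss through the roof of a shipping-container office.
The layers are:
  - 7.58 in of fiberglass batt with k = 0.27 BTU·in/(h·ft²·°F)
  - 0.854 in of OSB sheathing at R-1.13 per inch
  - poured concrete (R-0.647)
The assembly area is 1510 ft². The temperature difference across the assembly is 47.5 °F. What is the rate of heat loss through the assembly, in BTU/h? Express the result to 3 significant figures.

2420 BTU/h

7.58/0.27 = 28.07
0.854 × 1.13 = 0.965
R_total = 28.07 + 0.965 + 0.647 = 29.69 ft²·°F·h/BTU
Q = A·ΔT/R = 1510 × 47.5 / 29.69 = 2416 BTU/h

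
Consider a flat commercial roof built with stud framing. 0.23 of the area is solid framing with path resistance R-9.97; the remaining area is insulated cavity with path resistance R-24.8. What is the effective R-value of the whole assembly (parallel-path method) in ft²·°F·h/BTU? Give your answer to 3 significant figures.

U_eff = 0.77/24.8 + 0.23/9.97 = 0.03105 + 0.02307 = 0.05412
R_eff = 1/U_eff = 18.48 ft²·°F·h/BTU

18.5 ft²·°F·h/BTU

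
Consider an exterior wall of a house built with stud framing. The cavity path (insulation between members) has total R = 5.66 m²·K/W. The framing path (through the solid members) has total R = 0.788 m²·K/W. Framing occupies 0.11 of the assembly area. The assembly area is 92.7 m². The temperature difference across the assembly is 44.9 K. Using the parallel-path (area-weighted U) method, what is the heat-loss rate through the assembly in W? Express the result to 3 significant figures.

1240 W

U_eff = 0.89/5.66 + 0.11/0.788 = 0.1572 + 0.1396 = 0.2968
R_eff = 1/U_eff = 3.369 m²·K/W
Q = 92.7 × 44.9 / 3.369 = 1236 W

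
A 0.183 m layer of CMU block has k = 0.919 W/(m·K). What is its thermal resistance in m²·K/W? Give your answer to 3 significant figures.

0.199 m²·K/W

R = L/k = 0.183/0.919 = 0.1991 m²·K/W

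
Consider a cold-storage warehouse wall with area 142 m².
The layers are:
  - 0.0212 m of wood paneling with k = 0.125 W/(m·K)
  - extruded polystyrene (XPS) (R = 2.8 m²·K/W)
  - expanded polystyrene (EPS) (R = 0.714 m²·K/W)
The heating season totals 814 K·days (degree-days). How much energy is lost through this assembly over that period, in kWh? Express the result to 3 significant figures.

753 kWh

0.0212/0.125 = 0.1696
R_total = 0.1696 + 2.8 + 0.714 = 3.684 m²·K/W
E = A × HDD × 24 / R / 1000 = 142 × 814 × 24 / 3.684 / 1000 = 753.1 kWh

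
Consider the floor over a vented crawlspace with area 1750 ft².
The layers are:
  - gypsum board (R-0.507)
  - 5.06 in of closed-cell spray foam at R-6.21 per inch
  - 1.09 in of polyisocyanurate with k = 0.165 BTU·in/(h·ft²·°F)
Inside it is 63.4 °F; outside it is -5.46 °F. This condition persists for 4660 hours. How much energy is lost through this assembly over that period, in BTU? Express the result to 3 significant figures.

5.06 × 6.21 = 31.42
1.09/0.165 = 6.606
R_total = 0.507 + 31.42 + 6.606 = 38.54 ft²·°F·h/BTU
Q = 1750 × (63.4 − (-5.46)) / 38.54 = 3127 BTU/h
E = 3127 × 4660 = 14570000 BTU

14600000 BTU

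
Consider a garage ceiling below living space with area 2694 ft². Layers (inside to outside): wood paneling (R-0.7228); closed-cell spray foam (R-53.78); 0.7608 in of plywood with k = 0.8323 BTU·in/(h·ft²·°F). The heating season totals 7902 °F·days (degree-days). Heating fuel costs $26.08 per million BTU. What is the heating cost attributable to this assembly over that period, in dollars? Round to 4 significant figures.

0.7608/0.8323 = 0.91409
R_total = 0.7228 + 53.78 + 0.91409 = 55.417 ft²·°F·h/BTU
E = A × HDD × 24 / R = 2694 × 7902 × 24 / 55.417 = 9219400 BTU
Cost = 9219400/10⁶ × 26.08 = $240.44

240.4 dollars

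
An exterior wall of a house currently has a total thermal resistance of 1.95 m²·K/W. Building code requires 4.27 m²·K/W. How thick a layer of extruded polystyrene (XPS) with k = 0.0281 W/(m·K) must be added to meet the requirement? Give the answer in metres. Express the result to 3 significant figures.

ΔR = 4.27 − 1.95 = 2.32 m²·K/W
L = ΔR × k = 2.32 × 0.0281 = 0.06519 m

0.0652 m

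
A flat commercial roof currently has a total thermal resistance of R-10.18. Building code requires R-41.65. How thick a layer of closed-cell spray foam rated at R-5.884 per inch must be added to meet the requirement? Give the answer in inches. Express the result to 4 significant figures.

ΔR = 41.65 − 10.18 = 31.47 ft²·°F·h/BTU
L = ΔR / (R/in) = 31.47/5.884 = 5.3484 in

5.348 in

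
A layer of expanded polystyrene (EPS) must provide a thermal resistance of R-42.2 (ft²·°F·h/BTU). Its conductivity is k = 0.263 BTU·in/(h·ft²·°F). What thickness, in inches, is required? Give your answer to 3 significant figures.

11.1 in

L = R × k = 42.2 × 0.263 = 11.1 in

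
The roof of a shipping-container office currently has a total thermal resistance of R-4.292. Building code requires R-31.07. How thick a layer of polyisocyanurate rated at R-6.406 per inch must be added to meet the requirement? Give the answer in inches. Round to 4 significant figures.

ΔR = 31.07 − 4.292 = 26.778 ft²·°F·h/BTU
L = ΔR / (R/in) = 26.778/6.406 = 4.1801 in

4.180 in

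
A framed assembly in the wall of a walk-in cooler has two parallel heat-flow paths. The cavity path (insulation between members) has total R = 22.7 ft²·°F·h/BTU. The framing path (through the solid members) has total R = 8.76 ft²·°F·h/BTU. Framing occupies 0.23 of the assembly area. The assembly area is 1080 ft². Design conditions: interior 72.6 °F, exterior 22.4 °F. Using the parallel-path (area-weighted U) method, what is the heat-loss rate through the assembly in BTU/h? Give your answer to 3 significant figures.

U_eff = 0.77/22.7 + 0.23/8.76 = 0.03392 + 0.02626 = 0.06018
R_eff = 1/U_eff = 16.62 ft²·°F·h/BTU
Q = 1080 × (72.6 − 22.4) / 16.62 = 3263 BTU/h

3260 BTU/h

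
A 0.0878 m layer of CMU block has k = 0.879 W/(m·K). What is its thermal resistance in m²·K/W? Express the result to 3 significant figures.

R = L/k = 0.0878/0.879 = 0.09989 m²·K/W

0.0999 m²·K/W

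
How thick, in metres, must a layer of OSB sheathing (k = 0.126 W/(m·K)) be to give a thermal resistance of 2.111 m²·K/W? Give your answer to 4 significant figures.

L = R·k = 2.111 × 0.126 = 0.26599 m

0.2660 m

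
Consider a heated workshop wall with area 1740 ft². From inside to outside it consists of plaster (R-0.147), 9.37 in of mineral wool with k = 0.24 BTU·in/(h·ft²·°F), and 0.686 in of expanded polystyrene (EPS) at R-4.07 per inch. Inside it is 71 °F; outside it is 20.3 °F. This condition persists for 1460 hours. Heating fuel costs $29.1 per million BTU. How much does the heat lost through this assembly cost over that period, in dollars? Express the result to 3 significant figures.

89.3 dollars

9.37/0.24 = 39.04
0.686 × 4.07 = 2.792
R_total = 0.147 + 39.04 + 2.792 = 41.98 ft²·°F·h/BTU
Q = 1740 × (71 − 20.3) / 41.98 = 2101 BTU/h
E = 2101 × 1460 = 3068000 BTU
Cost = 3068000/10⁶ × 29.1 = $89.28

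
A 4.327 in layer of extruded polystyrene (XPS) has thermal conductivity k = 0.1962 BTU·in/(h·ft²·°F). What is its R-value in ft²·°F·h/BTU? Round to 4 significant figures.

R = L/k = 4.327/0.1962 = 22.054 ft²·°F·h/BTU

22.05 ft²·°F·h/BTU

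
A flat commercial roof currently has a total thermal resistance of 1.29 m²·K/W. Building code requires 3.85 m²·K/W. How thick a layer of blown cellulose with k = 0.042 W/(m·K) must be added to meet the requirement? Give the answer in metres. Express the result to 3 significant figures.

ΔR = 3.85 − 1.29 = 2.56 m²·K/W
L = ΔR × k = 2.56 × 0.042 = 0.1075 m

0.108 m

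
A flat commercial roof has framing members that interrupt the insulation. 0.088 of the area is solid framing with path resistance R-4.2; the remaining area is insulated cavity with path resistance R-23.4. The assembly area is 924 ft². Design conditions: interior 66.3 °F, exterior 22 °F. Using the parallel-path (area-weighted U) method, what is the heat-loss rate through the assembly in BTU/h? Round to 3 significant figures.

U_eff = 0.912/23.4 + 0.088/4.2 = 0.03897 + 0.02095 = 0.05993
R_eff = 1/U_eff = 16.69 ft²·°F·h/BTU
Q = 924 × (66.3 − 22) / 16.69 = 2453 BTU/h

2450 BTU/h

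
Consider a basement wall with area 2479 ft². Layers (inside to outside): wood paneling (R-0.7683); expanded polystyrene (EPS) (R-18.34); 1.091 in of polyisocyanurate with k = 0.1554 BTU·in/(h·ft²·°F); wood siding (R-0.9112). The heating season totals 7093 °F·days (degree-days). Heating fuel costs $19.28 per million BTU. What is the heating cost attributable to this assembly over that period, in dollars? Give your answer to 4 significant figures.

1.091/0.1554 = 7.0206
R_total = 0.7683 + 18.34 + 7.0206 + 0.9112 = 27.04 ft²·°F·h/BTU
E = A × HDD × 24 / R = 2479 × 7093 × 24 / 27.04 = 15607000 BTU
Cost = 15607000/10⁶ × 19.28 = $300.9

300.9 dollars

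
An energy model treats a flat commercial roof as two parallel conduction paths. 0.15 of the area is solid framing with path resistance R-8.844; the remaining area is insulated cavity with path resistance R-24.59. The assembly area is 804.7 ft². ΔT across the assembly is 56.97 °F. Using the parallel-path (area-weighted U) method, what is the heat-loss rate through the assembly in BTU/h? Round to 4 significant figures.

2362 BTU/h

U_eff = 0.85/24.59 + 0.15/8.844 = 0.034567 + 0.016961 = 0.051528
R_eff = 1/U_eff = 19.407 ft²·°F·h/BTU
Q = 804.7 × 56.97 / 19.407 = 2362.2 BTU/h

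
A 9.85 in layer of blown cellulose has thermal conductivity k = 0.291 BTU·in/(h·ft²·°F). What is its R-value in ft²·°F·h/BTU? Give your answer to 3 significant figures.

33.8 ft²·°F·h/BTU

R = L/k = 9.85/0.291 = 33.85 ft²·°F·h/BTU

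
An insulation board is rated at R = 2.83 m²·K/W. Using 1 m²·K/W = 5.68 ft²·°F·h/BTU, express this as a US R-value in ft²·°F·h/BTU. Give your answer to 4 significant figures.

R_US = 2.83 × 5.68 = 16.074

16.07 ft²·°F·h/BTU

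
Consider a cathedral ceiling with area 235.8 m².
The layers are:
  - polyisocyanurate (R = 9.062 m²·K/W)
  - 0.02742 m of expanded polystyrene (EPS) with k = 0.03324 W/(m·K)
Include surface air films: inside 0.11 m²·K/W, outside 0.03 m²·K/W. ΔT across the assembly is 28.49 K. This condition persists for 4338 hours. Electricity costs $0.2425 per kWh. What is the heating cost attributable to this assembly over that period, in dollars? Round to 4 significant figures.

704.8 dollars

0.02742/0.03324 = 0.82491
R_total = 0.11 + 9.062 + 0.82491 + 0.03 = 10.027 m²·K/W
Q = 235.8 × 28.49 / 10.027 = 669.99 W
E = 669.99 W × 4338 h / 1000 = 2906.4 kWh
Cost = 2906.4 × 0.2425 = $704.81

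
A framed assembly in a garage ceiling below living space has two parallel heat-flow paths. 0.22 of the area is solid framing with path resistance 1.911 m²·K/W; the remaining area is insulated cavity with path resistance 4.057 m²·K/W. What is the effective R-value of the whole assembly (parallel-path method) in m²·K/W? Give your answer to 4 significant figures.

U_eff = 0.78/4.057 + 0.22/1.911 = 0.19226 + 0.11512 = 0.30738
R_eff = 1/U_eff = 3.2533 m²·K/W

3.253 m²·K/W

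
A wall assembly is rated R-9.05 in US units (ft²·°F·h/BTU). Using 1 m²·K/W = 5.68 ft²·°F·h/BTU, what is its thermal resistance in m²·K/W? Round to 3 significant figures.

1.59 m²·K/W

R_SI = 9.05/5.68 = 1.593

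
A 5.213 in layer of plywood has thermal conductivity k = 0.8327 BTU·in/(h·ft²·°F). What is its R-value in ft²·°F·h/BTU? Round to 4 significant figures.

6.260 ft²·°F·h/BTU

R = L/k = 5.213/0.8327 = 6.2604 ft²·°F·h/BTU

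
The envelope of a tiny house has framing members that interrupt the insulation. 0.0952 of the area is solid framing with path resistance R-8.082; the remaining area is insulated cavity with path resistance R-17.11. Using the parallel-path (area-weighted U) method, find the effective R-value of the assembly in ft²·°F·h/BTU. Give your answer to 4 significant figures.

15.47 ft²·°F·h/BTU

U_eff = 0.9048/17.11 + 0.0952/8.082 = 0.052881 + 0.011779 = 0.064661
R_eff = 1/U_eff = 15.465 ft²·°F·h/BTU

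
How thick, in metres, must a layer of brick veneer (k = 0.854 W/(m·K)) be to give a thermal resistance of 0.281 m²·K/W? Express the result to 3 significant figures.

0.240 m

L = R·k = 0.281 × 0.854 = 0.24 m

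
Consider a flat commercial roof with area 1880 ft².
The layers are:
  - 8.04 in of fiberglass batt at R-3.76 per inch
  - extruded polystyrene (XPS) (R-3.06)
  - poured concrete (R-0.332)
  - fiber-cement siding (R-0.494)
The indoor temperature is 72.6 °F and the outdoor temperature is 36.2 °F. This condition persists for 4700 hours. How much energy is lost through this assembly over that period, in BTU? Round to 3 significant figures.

9430000 BTU

8.04 × 3.76 = 30.23
R_total = 30.23 + 3.06 + 0.332 + 0.494 = 34.12 ft²·°F·h/BTU
Q = 1880 × (72.6 − 36.2) / 34.12 = 2006 BTU/h
E = 2006 × 4700 = 9427000 BTU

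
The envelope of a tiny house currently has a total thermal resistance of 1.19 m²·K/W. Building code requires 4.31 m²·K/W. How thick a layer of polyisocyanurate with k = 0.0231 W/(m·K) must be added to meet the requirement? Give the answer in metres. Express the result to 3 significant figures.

ΔR = 4.31 − 1.19 = 3.12 m²·K/W
L = ΔR × k = 3.12 × 0.0231 = 0.07207 m

0.0721 m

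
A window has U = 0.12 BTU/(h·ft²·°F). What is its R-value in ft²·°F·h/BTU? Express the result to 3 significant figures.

R = 1/U = 1/0.12 = 8.333

8.33 ft²·°F·h/BTU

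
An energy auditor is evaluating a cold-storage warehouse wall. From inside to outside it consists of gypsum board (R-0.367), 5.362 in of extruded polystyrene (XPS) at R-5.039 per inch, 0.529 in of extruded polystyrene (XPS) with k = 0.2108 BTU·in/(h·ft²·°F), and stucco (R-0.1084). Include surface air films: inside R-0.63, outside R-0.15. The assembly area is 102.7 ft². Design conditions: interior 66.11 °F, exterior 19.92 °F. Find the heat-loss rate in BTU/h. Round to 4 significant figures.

5.362 × 5.039 = 27.019
0.529/0.2108 = 2.5095
R_total = 0.63 + 0.367 + 27.019 + 2.5095 + 0.1084 + 0.15 = 30.784 ft²·°F·h/BTU
Q = A·ΔT/R = 102.7 × (66.11 − 19.92) / 30.784 = 154.1 BTU/h

154.1 BTU/h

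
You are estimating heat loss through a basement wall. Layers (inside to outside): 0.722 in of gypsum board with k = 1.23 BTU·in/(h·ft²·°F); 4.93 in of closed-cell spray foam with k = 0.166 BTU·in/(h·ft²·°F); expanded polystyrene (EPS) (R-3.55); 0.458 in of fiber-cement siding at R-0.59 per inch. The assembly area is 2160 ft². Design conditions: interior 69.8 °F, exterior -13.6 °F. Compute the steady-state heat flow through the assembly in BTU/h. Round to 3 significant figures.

0.722/1.23 = 0.587
4.93/0.166 = 29.7
0.458 × 0.59 = 0.2702
R_total = 0.587 + 29.7 + 3.55 + 0.2702 = 34.11 ft²·°F·h/BTU
Q = A·ΔT/R = 2160 × (69.8 − (-13.6)) / 34.11 = 5282 BTU/h

5280 BTU/h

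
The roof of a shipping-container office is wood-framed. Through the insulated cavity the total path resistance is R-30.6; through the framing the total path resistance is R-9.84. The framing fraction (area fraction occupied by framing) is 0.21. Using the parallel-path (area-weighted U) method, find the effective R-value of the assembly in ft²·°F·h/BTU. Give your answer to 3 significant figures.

U_eff = 0.79/30.6 + 0.21/9.84 = 0.02582 + 0.02134 = 0.04716
R_eff = 1/U_eff = 21.21 ft²·°F·h/BTU

21.2 ft²·°F·h/BTU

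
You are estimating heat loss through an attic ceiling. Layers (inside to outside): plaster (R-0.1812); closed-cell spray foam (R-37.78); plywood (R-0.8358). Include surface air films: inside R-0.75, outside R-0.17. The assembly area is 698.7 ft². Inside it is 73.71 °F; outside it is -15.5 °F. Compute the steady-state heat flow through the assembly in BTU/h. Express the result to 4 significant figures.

1569 BTU/h

R_total = 0.75 + 0.1812 + 37.78 + 0.8358 + 0.17 = 39.717 ft²·°F·h/BTU
Q = A·ΔT/R = 698.7 × (73.71 − (-15.5)) / 39.717 = 1569.4 BTU/h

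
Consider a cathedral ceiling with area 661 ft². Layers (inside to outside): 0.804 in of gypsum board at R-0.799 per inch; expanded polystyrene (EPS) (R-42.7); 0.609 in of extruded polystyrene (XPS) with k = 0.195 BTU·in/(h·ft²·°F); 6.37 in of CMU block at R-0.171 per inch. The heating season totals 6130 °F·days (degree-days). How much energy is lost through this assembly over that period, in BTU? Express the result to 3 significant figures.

0.804 × 0.799 = 0.6424
0.609/0.195 = 3.123
6.37 × 0.171 = 1.089
R_total = 0.6424 + 42.7 + 3.123 + 1.089 = 47.55 ft²·°F·h/BTU
E = A × HDD × 24 / R = 661 × 6130 × 24 / 47.55 = 2045000 BTU

2040000 BTU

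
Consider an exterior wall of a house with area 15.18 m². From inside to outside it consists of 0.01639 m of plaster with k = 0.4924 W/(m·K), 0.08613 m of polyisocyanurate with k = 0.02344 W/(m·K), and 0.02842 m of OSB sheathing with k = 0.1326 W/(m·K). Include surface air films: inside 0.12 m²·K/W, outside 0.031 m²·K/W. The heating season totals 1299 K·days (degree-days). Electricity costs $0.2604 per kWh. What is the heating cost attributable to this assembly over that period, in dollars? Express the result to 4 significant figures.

0.01639/0.4924 = 0.033286
0.08613/0.02344 = 3.6745
0.02842/0.1326 = 0.21433
R_total = 0.12 + 0.033286 + 3.6745 + 0.21433 + 0.031 = 4.0731 m²·K/W
E = A × HDD × 24 / R / 1000 = 15.18 × 1299 × 24 / 4.0731 / 1000 = 116.19 kWh
Cost = 116.19 × 0.2604 = $30.256

30.26 dollars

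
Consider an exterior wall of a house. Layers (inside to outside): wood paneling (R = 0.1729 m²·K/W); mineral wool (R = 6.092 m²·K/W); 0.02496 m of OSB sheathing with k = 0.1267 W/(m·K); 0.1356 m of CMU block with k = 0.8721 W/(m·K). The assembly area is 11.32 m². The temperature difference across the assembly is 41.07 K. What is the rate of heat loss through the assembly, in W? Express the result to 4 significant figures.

70.26 W

0.02496/0.1267 = 0.197
0.1356/0.8721 = 0.15549
R_total = 0.1729 + 6.092 + 0.197 + 0.15549 = 6.6174 m²·K/W
Q = A·ΔT/R = 11.32 × 41.07 / 6.6174 = 70.256 W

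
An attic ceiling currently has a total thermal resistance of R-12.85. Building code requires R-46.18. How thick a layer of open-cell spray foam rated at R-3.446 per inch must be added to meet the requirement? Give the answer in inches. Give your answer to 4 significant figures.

9.672 in

ΔR = 46.18 − 12.85 = 33.33 ft²·°F·h/BTU
L = ΔR / (R/in) = 33.33/3.446 = 9.6721 in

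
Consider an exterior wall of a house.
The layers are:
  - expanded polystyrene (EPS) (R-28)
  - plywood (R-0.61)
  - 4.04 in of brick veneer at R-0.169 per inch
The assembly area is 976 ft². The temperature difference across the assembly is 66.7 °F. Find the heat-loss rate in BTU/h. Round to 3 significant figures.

4.04 × 0.169 = 0.6828
R_total = 28 + 0.61 + 0.6828 = 29.29 ft²·°F·h/BTU
Q = A·ΔT/R = 976 × 66.7 / 29.29 = 2222 BTU/h

2220 BTU/h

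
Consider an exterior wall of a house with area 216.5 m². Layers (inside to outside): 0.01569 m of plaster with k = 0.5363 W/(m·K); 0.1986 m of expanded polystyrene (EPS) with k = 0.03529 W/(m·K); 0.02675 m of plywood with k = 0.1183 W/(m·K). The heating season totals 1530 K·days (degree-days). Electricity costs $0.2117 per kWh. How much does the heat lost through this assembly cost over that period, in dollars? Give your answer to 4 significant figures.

0.01569/0.5363 = 0.029256
0.1986/0.03529 = 5.6277
0.02675/0.1183 = 0.22612
R_total = 0.029256 + 5.6277 + 0.22612 = 5.883 m²·K/W
E = A × HDD × 24 / R / 1000 = 216.5 × 1530 × 24 / 5.883 / 1000 = 1351.3 kWh
Cost = 1351.3 × 0.2117 = $286.08

286.1 dollars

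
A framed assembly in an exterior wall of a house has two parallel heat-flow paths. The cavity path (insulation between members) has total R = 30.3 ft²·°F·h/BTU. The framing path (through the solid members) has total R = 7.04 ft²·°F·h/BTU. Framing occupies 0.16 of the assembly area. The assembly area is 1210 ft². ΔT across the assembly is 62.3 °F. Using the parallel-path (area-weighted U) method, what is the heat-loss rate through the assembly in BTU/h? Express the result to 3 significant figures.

3800 BTU/h

U_eff = 0.84/30.3 + 0.16/7.04 = 0.02772 + 0.02273 = 0.05045
R_eff = 1/U_eff = 19.82 ft²·°F·h/BTU
Q = 1210 × 62.3 / 19.82 = 3803 BTU/h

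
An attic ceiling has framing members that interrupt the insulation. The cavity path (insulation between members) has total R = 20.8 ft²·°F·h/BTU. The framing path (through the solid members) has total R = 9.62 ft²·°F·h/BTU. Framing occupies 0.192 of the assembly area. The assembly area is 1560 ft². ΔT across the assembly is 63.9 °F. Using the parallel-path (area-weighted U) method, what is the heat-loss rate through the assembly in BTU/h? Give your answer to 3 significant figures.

5860 BTU/h

U_eff = 0.808/20.8 + 0.192/9.62 = 0.03885 + 0.01996 = 0.0588
R_eff = 1/U_eff = 17.01 ft²·°F·h/BTU
Q = 1560 × 63.9 / 17.01 = 5862 BTU/h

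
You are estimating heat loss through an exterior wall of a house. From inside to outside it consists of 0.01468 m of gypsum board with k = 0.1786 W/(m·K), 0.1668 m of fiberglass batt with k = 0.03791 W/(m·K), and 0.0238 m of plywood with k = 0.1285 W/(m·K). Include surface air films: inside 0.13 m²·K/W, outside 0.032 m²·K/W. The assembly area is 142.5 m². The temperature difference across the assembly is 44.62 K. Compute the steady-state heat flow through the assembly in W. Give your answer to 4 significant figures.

1317 W

0.01468/0.1786 = 0.082195
0.1668/0.03791 = 4.3999
0.0238/0.1285 = 0.18521
R_total = 0.13 + 0.082195 + 4.3999 + 0.18521 + 0.032 = 4.8293 m²·K/W
Q = A·ΔT/R = 142.5 × 44.62 / 4.8293 = 1316.6 W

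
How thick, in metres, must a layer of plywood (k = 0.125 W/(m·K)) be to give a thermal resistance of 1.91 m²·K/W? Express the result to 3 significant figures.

L = R·k = 1.91 × 0.125 = 0.2387 m

0.239 m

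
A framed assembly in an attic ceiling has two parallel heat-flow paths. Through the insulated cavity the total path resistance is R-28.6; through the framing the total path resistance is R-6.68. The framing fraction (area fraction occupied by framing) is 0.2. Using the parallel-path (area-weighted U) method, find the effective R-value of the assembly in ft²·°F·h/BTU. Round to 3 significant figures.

U_eff = 0.8/28.6 + 0.2/6.68 = 0.02797 + 0.02994 = 0.05791
R_eff = 1/U_eff = 17.27 ft²·°F·h/BTU

17.3 ft²·°F·h/BTU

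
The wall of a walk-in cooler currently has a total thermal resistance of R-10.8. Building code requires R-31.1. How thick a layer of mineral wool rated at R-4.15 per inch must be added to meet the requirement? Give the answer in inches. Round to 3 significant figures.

4.89 in

ΔR = 31.1 − 10.8 = 20.3 ft²·°F·h/BTU
L = ΔR / (R/in) = 20.3/4.15 = 4.892 in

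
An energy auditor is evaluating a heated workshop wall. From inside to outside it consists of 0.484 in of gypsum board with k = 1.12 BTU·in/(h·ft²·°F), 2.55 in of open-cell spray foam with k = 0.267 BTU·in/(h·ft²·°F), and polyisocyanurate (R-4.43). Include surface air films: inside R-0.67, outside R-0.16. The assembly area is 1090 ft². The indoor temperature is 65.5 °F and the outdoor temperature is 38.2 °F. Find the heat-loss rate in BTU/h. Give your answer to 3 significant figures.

0.484/1.12 = 0.4321
2.55/0.267 = 9.551
R_total = 0.67 + 0.4321 + 9.551 + 4.43 + 0.16 = 15.24 ft²·°F·h/BTU
Q = A·ΔT/R = 1090 × (65.5 − 38.2) / 15.24 = 1952 BTU/h

1950 BTU/h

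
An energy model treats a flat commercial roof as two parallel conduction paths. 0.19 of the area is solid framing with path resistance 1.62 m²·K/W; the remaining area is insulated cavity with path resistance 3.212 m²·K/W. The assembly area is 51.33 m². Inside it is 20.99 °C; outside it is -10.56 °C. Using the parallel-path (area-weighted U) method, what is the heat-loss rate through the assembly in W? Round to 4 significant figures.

598.3 W

U_eff = 0.81/3.212 + 0.19/1.62 = 0.25218 + 0.11728 = 0.36946
R_eff = 1/U_eff = 2.7066 m²·K/W
Q = 51.33 × (20.99 − (-10.56)) / 2.7066 = 598.33 W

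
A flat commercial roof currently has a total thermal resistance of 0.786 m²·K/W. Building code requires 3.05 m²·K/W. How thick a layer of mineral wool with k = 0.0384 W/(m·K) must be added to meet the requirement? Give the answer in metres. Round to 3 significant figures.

0.0869 m

ΔR = 3.05 − 0.786 = 2.264 m²·K/W
L = ΔR × k = 2.264 × 0.0384 = 0.08694 m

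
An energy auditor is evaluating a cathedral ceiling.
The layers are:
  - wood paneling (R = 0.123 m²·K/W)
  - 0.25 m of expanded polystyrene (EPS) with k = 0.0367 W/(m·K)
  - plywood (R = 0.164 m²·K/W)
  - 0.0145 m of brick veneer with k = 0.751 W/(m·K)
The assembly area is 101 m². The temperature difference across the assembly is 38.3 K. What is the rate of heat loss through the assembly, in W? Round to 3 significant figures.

0.25/0.0367 = 6.812
0.0145/0.751 = 0.01931
R_total = 0.123 + 6.812 + 0.164 + 0.01931 = 7.118 m²·K/W
Q = A·ΔT/R = 101 × 38.3 / 7.118 = 543.4 W

543 W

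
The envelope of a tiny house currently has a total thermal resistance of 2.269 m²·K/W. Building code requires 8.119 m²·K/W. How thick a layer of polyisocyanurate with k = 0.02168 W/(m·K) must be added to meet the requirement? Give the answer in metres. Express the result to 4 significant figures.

ΔR = 8.119 − 2.269 = 5.85 m²·K/W
L = ΔR × k = 5.85 × 0.02168 = 0.12683 m

0.1268 m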